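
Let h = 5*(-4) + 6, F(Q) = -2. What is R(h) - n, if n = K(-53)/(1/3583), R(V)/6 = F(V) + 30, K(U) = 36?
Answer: -128820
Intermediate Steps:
h = -14 (h = -20 + 6 = -14)
R(V) = 168 (R(V) = 6*(-2 + 30) = 6*28 = 168)
n = 128988 (n = 36/(1/3583) = 36*3583 = 128988)
R(h) - n = 168 - 1*128988 = 168 - 128988 = -128820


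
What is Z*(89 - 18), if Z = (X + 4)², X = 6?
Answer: 7100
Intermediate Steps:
Z = 100 (Z = (6 + 4)² = 10² = 100)
Z*(89 - 18) = 100*(89 - 18) = 100*71 = 7100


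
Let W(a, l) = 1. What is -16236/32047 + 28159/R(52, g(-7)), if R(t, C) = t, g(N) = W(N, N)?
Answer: 901567201/1666444 ≈ 541.01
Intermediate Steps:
g(N) = 1
-16236/32047 + 28159/R(52, g(-7)) = -16236/32047 + 28159/52 = 901567201/1666444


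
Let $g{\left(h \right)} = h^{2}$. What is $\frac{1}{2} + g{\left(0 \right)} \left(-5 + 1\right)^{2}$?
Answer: $\frac{1}{2} \approx 0.5$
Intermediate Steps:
$\frac{1}{2} + g{\left(0 \right)} \left(-5 + 1\right)^{2} = \frac{1}{2} + 0^{2} \left(-5 + 1\right)^{2} = \frac{1}{2} + 0 \left(-4\right)^{2} = \frac{1}{2} + 0 \cdot 16 = \frac{1}{2} + 0 = \frac{1}{2}$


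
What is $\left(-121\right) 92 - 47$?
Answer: $-11179$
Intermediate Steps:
$\left(-121\right) 92 - 47 = -11132 - 47 = -11179$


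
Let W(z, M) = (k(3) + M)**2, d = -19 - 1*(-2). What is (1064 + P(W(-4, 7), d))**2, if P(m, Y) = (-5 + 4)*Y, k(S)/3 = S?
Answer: 1168561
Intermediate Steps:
d = -17 (d = -19 + 2 = -17)
k(S) = 3*S
W(z, M) = (9 + M)**2 (W(z, M) = (3*3 + M)**2 = (9 + M)**2)
P(m, Y) = -Y
(1064 + P(W(-4, 7), d))**2 = (1064 - 1*(-17))**2 = (1064 + 17)**2 = 1081**2 = 1168561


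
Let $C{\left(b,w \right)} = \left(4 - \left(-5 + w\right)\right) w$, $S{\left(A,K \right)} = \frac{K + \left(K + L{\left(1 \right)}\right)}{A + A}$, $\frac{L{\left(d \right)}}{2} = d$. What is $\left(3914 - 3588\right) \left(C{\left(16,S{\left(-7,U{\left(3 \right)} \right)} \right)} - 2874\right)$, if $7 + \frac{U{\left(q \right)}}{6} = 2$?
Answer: $- \frac{45587840}{49} \approx -9.3036 \cdot 10^{5}$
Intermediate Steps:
$L{\left(d \right)} = 2 d$
$U{\left(q \right)} = -30$ ($U{\left(q \right)} = -42 + 6 \cdot 2 = -42 + 12 = -30$)
$S{\left(A,K \right)} = \frac{2 + 2 K}{2 A}$ ($S{\left(A,K \right)} = \frac{K + \left(K + 2 \cdot 1\right)}{A + A} = \frac{K + \left(K + 2\right)}{2 A} = \left(K + \left(2 + K\right)\right) \frac{1}{2 A} = \left(2 + 2 K\right) \frac{1}{2 A} = \frac{2 + 2 K}{2 A}$)
$C{\left(b,w \right)} = w \left(9 - w\right)$ ($C{\left(b,w \right)} = \left(9 - w\right) w = w \left(9 - w\right)$)
$\left(3914 - 3588\right) \left(C{\left(16,S{\left(-7,U{\left(3 \right)} \right)} \right)} - 2874\right) = \left(3914 - 3588\right) \left(\frac{1 - 30}{-7} \left(9 - \frac{1 - 30}{-7}\right) - 2874\right) = 326 \left(\left(- \frac{1}{7}\right) \left(-29\right) \left(9 - \left(- \frac{1}{7}\right) \left(-29\right)\right) - 2874\right) = 326 \left(\frac{29 \left(9 - \frac{29}{7}\right)}{7} - 2874\right) = 326 \left(\frac{29}{7} \cdot \frac{34}{7} - 2874\right) = 326 \left(\frac{986}{49} - 2874\right) = 326 \left(- \frac{139840}{49}\right) = - \frac{45587840}{49}$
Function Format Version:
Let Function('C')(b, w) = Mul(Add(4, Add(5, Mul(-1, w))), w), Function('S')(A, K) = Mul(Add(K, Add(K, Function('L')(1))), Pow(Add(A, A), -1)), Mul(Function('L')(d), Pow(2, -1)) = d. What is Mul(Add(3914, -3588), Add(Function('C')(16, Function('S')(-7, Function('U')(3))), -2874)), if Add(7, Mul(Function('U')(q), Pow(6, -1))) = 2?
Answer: Rational(-45587840, 49) ≈ -9.3036e+5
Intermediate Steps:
Function('L')(d) = Mul(2, d)
Function('U')(q) = -30 (Function('U')(q) = Add(-42, Mul(6, 2)) = Add(-42, 12) = -30)
Function('S')(A, K) = Mul(Rational(1, 2), Pow(A, -1), Add(2, Mul(2, K))) (Function('S')(A, K) = Mul(Add(K, Add(K, Mul(2, 1))), Pow(Add(A, A), -1)) = Mul(Add(K, Add(K, 2)), Pow(Mul(2, A), -1)) = Mul(Add(K, Add(2, K)), Mul(Rational(1, 2), Pow(A, -1))) = Mul(Add(2, Mul(2, K)), Mul(Rational(1, 2), Pow(A, -1))) = Mul(Rational(1, 2), Pow(A, -1), Add(2, Mul(2, K))))
Function('C')(b, w) = Mul(w, Add(9, Mul(-1, w))) (Function('C')(b, w) = Mul(Add(9, Mul(-1, w)), w) = Mul(w, Add(9, Mul(-1, w))))
Mul(Add(3914, -3588), Add(Function('C')(16, Function('S')(-7, Function('U')(3))), -2874)) = Mul(Add(3914, -3588), Add(Mul(Mul(Pow(-7, -1), Add(1, -30)), Add(9, Mul(-1, Mul(Pow(-7, -1), Add(1, -30))))), -2874)) = Mul(326, Add(Mul(Mul(Rational(-1, 7), -29), Add(9, Mul(-1, Mul(Rational(-1, 7), -29)))), -2874)) = Mul(326, Add(Mul(Rational(29, 7), Add(9, Mul(-1, Rational(29, 7)))), -2874)) = Mul(326, Add(Mul(Rational(29, 7), Add(9, Rational(-29, 7))), -2874)) = Mul(326, Add(Mul(Rational(29, 7), Rational(34, 7)), -2874)) = Mul(326, Add(Rational(986, 49), -2874)) = Mul(326, Rational(-139840, 49)) = Rational(-45587840, 49)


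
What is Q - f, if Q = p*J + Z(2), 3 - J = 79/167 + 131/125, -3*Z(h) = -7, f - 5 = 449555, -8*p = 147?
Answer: -225242005993/501000 ≈ -4.4959e+5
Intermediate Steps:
p = -147/8 (p = -⅛*147 = -147/8 ≈ -18.375)
f = 449560 (f = 5 + 449555 = 449560)
Z(h) = 7/3 (Z(h) = -⅓*(-7) = 7/3)
J = 30873/20875 (J = 3 - (79/167 + 131/125) = 3 - 1*31752/20875 = 3 - 31752/20875 = 30873/20875 ≈ 1.4789)
Q = -12445993/501000 (Q = -147/8*30873/20875 + 7/3 = -4538331/167000 + 7/3 = -12445993/501000 ≈ -24.842)
Q - f = -12445993/501000 - 1*449560 = -12445993/501000 - 449560 = -225242005993/501000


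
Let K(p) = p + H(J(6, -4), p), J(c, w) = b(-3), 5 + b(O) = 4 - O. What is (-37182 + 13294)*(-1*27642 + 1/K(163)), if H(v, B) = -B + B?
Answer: 107630847760/163 ≈ 6.6031e+8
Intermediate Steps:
b(O) = -1 - O (b(O) = -5 + (4 - O) = -1 - O)
J(c, w) = 2 (J(c, w) = -1 - 1*(-3) = -1 + 3 = 2)
H(v, B) = 0
K(p) = p (K(p) = p + 0 = p)
(-37182 + 13294)*(-1*27642 + 1/K(163)) = (-37182 + 13294)*(-1*27642 + 1/163) = -23888*(-27642 + 1/163) = -23888*(-4505645/163) = 107630847760/163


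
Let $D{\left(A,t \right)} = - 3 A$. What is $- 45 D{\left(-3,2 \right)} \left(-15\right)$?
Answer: $6075$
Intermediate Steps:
$- 45 D{\left(-3,2 \right)} \left(-15\right) = - 45 \left(\left(-3\right) \left(-3\right)\right) \left(-15\right) = \left(-45\right) 9 \left(-15\right) = \left(-405\right) \left(-15\right) = 6075$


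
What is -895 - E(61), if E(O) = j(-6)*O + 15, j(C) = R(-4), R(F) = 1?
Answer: -971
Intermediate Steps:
j(C) = 1
E(O) = 15 + O (E(O) = 1*O + 15 = O + 15 = 15 + O)
-895 - E(61) = -895 - (15 + 61) = -895 - 1*76 = -895 - 76 = -971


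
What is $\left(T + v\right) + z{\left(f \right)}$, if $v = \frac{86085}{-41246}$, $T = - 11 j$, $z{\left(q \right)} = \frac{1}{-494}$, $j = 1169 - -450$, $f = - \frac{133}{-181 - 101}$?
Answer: $- \frac{90727568538}{5093881} \approx -17811.0$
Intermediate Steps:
$f = \frac{133}{282}$ ($f = - \frac{133}{-181 - 101} = - \frac{133}{-282} = \left(-133\right) \left(- \frac{1}{282}\right) = \frac{133}{282} \approx 0.47163$)
$j = 1619$ ($j = 1169 + 450 = 1619$)
$z{\left(q \right)} = - \frac{1}{494}$
$T = -17809$ ($T = \left(-11\right) 1619 = -17809$)
$v = - \frac{86085}{41246}$ ($v = 86085 \left(- \frac{1}{41246}\right) = - \frac{86085}{41246} \approx -2.0871$)
$\left(T + v\right) + z{\left(f \right)} = \left(-17809 - \frac{86085}{41246}\right) - \frac{1}{494} = - \frac{734636099}{41246} - \frac{1}{494} = - \frac{90727568538}{5093881}$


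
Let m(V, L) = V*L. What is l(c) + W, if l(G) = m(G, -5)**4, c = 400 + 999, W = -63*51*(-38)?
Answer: 2394147346622719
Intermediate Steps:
m(V, L) = L*V
W = 122094 (W = -3213*(-38) = 122094)
c = 1399
l(G) = 625*G**4 (l(G) = (-5*G)**4 = 625*G**4)
l(c) + W = 625*1399**4 + 122094 = 625*3830635754401 + 122094 = 2394147346500625 + 122094 = 2394147346622719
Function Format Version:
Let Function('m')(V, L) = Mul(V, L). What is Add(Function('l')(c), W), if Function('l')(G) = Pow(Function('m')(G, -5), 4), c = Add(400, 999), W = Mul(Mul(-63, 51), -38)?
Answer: 2394147346622719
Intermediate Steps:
Function('m')(V, L) = Mul(L, V)
W = 122094 (W = Mul(-3213, -38) = 122094)
c = 1399
Function('l')(G) = Mul(625, Pow(G, 4)) (Function('l')(G) = Pow(Mul(-5, G), 4) = Mul(625, Pow(G, 4)))
Add(Function('l')(c), W) = Add(Mul(625, Pow(1399, 4)), 122094) = Add(Mul(625, 3830635754401), 122094) = Add(2394147346500625, 122094) = 2394147346622719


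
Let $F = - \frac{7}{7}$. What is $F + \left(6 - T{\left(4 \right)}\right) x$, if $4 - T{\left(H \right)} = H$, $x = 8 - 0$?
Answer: $47$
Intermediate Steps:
$F = -1$ ($F = \left(-7\right) \frac{1}{7} = -1$)
$x = 8$ ($x = 8 + 0 = 8$)
$T{\left(H \right)} = 4 - H$
$F + \left(6 - T{\left(4 \right)}\right) x = -1 + \left(6 - \left(4 - 4\right)\right) 8 = -1 + \left(6 - 0\right) 8 = -1 + \left(6 + 0\right) 8 = -1 + 6 \cdot 8 = -1 + 48 = 47$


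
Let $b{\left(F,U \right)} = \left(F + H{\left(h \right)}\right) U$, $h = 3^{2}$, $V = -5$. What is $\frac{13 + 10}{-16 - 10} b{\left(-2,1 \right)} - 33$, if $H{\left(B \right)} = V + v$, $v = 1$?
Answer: $- \frac{360}{13} \approx -27.692$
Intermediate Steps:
$h = 9$
$H{\left(B \right)} = -4$ ($H{\left(B \right)} = -5 + 1 = -4$)
$b{\left(F,U \right)} = U \left(-4 + F\right)$ ($b{\left(F,U \right)} = \left(F - 4\right) U = \left(-4 + F\right) U = U \left(-4 + F\right)$)
$\frac{13 + 10}{-16 - 10} b{\left(-2,1 \right)} - 33 = \frac{13 + 10}{-16 - 10} \cdot 1 \left(-4 - 2\right) - 33 = \frac{23}{-26} \cdot 1 \left(-6\right) - 33 = 23 \left(- \frac{1}{26}\right) \left(-6\right) - 33 = \left(- \frac{23}{26}\right) \left(-6\right) - 33 = \frac{69}{13} - 33 = - \frac{360}{13}$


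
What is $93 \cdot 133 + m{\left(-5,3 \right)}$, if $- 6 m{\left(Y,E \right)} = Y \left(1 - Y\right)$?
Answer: $12374$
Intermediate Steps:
$m{\left(Y,E \right)} = - \frac{Y \left(1 - Y\right)}{6}$
$93 \cdot 133 + m{\left(-5,3 \right)} = 93 \cdot 133 + \frac{1}{6} \left(-5\right) \left(-1 - 5\right) = 12369 + \frac{1}{6} \left(-5\right) \left(-6\right) = 12369 + 5 = 12374$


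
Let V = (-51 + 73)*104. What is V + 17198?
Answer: 19486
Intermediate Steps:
V = 2288 (V = 22*104 = 2288)
V + 17198 = 2288 + 17198 = 19486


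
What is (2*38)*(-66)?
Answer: -5016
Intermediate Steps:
(2*38)*(-66) = 76*(-66) = -5016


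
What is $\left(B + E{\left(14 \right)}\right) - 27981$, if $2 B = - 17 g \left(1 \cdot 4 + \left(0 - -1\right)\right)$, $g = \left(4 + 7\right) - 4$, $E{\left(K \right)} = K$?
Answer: $- \frac{56529}{2} \approx -28265.0$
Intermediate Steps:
$g = 7$ ($g = 11 - 4 = 7$)
$B = - \frac{595}{2}$ ($B = \frac{\left(-17\right) 7 \left(1 \cdot 4 + \left(0 - -1\right)\right)}{2} = \frac{\left(-119\right) \left(4 + \left(0 + 1\right)\right)}{2} = \frac{\left(-119\right) \left(4 + 1\right)}{2} = \frac{\left(-119\right) 5}{2} = \frac{1}{2} \left(-595\right) = - \frac{595}{2} \approx -297.5$)
$\left(B + E{\left(14 \right)}\right) - 27981 = \left(- \frac{595}{2} + 14\right) - 27981 = - \frac{567}{2} - 27981 = - \frac{56529}{2}$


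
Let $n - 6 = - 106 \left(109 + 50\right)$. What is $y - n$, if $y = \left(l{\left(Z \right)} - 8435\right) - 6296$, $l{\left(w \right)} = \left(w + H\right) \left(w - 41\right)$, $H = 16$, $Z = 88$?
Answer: $7005$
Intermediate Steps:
$l{\left(w \right)} = \left(-41 + w\right) \left(16 + w\right)$ ($l{\left(w \right)} = \left(w + 16\right) \left(w - 41\right) = \left(16 + w\right) \left(-41 + w\right) = \left(-41 + w\right) \left(16 + w\right)$)
$y = -9843$ ($y = \left(\left(-656 + 88^{2} - 2200\right) - 8435\right) - 6296 = \left(\left(-656 + 7744 - 2200\right) - 8435\right) - 6296 = \left(4888 - 8435\right) - 6296 = -3547 - 6296 = -9843$)
$n = -16848$ ($n = 6 - 106 \left(109 + 50\right) = 6 - 16854 = -16848$)
$y - n = -9843 - -16848 = -9843 + 16848 = 7005$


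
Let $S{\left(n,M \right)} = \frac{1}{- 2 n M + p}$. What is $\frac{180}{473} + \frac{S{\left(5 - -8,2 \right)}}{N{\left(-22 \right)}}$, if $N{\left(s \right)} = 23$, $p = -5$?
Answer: $\frac{235507}{620103} \approx 0.37979$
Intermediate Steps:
$S{\left(n,M \right)} = \frac{1}{-5 - 2 M n}$ ($S{\left(n,M \right)} = \frac{1}{- 2 n M - 5} = \frac{1}{- 2 M n - 5} = \frac{1}{-5 - 2 M n}$)
$\frac{180}{473} + \frac{S{\left(5 - -8,2 \right)}}{N{\left(-22 \right)}} = \frac{180}{473} + \frac{\left(-1\right) \frac{1}{5 + 2 \cdot 2 \left(5 - -8\right)}}{23} = 180 \cdot \frac{1}{473} + - \frac{1}{5 + 2 \cdot 2 \left(5 + 8\right)} \frac{1}{23} = \frac{180}{473} + - \frac{1}{5 + 2 \cdot 2 \cdot 13} \cdot \frac{1}{23} = \frac{180}{473} + - \frac{1}{5 + 52} \cdot \frac{1}{23} = \frac{180}{473} + - \frac{1}{57} \cdot \frac{1}{23} = \frac{180}{473} + \left(-1\right) \frac{1}{57} \cdot \frac{1}{23} = \frac{180}{473} - \frac{1}{1311} = \frac{235507}{620103}$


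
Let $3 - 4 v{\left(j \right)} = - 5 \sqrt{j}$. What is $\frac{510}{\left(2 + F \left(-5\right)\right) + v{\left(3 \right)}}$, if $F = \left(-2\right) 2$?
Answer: $\frac{92820}{4103} - \frac{5100 \sqrt{3}}{4103} \approx 20.47$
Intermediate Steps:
$F = -4$
$v{\left(j \right)} = \frac{3}{4} + \frac{5 \sqrt{j}}{4}$ ($v{\left(j \right)} = \frac{3}{4} - \frac{\left(-5\right) \sqrt{j}}{4} = \frac{3}{4} + \frac{5 \sqrt{j}}{4}$)
$\frac{510}{\left(2 + F \left(-5\right)\right) + v{\left(3 \right)}} = \frac{510}{\left(2 - -20\right) + \left(\frac{3}{4} + \frac{5 \sqrt{3}}{4}\right)} = \frac{510}{\left(2 + 20\right) + \left(\frac{3}{4} + \frac{5 \sqrt{3}}{4}\right)} = \frac{510}{22 + \left(\frac{3}{4} + \frac{5 \sqrt{3}}{4}\right)} = \frac{510}{\frac{91}{4} + \frac{5 \sqrt{3}}{4}}$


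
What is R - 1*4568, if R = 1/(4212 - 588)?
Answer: -16554431/3624 ≈ -4568.0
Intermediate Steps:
R = 1/3624 ≈ 0.00027594
R - 1*4568 = 1/3624 - 1*4568 = 1/3624 - 4568 = -16554431/3624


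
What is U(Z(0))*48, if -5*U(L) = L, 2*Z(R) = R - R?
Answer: 0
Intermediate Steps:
Z(R) = 0 (Z(R) = (R - R)/2 = (½)*0 = 0)
U(L) = -L/5
U(Z(0))*48 = -⅕*0*48 = 0*48 = 0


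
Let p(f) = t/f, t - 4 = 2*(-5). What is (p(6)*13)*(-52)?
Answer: 676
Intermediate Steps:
t = -6 (t = 4 + 2*(-5) = 4 - 10 = -6)
p(f) = -6/f
(p(6)*13)*(-52) = (-6/6*13)*(-52) = (-6*⅙*13)*(-52) = -1*13*(-52) = -13*(-52) = 676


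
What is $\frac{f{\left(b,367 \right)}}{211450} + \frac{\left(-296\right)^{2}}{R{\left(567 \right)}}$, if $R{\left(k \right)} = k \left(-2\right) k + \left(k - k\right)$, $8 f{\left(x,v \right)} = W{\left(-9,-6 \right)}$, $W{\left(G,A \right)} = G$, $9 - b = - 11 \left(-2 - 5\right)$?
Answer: $- \frac{74108506201}{543830792400} \approx -0.13627$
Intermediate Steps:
$b = -68$ ($b = 9 - - 11 \left(-2 - 5\right) = 9 - \left(-11\right) \left(-7\right) = 9 - 77 = -68$)
$f{\left(x,v \right)} = - \frac{9}{8}$ ($f{\left(x,v \right)} = \frac{1}{8} \left(-9\right) = - \frac{9}{8}$)
$R{\left(k \right)} = - 2 k^{2}$ ($R{\left(k \right)} = - 2 k k + 0 = - 2 k^{2} + 0 = - 2 k^{2}$)
$\frac{f{\left(b,367 \right)}}{211450} + \frac{\left(-296\right)^{2}}{R{\left(567 \right)}} = - \frac{9}{8 \cdot 211450} + \frac{\left(-296\right)^{2}}{\left(-2\right) 567^{2}} = \left(- \frac{9}{8}\right) \frac{1}{211450} + \frac{87616}{\left(-2\right) 321489} = - \frac{9}{1691600} + \frac{87616}{-642978} = - \frac{9}{1691600} + 87616 \left(- \frac{1}{642978}\right) = - \frac{9}{1691600} - \frac{43808}{321489} = - \frac{74108506201}{543830792400}$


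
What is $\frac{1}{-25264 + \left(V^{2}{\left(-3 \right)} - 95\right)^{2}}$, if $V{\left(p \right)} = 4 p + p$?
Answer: $- \frac{1}{8364} \approx -0.00011956$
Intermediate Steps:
$V{\left(p \right)} = 5 p$
$\frac{1}{-25264 + \left(V^{2}{\left(-3 \right)} - 95\right)^{2}} = \frac{1}{-25264 + \left(\left(5 \left(-3\right)\right)^{2} - 95\right)^{2}} = \frac{1}{-25264 + \left(\left(-15\right)^{2} - 95\right)^{2}} = \frac{1}{-25264 + \left(225 - 95\right)^{2}} = \frac{1}{-25264 + 130^{2}} = \frac{1}{-25264 + 16900} = \frac{1}{-8364} = - \frac{1}{8364}$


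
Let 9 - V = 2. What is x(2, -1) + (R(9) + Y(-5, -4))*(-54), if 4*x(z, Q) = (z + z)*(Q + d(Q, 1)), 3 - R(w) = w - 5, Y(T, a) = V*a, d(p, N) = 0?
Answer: 1565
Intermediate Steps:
V = 7 (V = 9 - 1*2 = 9 - 2 = 7)
Y(T, a) = 7*a
R(w) = 8 - w (R(w) = 3 - (w - 5) = 3 - (-5 + w) = 3 + (5 - w) = 8 - w)
x(z, Q) = Q*z/2 (x(z, Q) = ((z + z)*(Q + 0))/4 = ((2*z)*Q)/4 = (2*Q*z)/4 = Q*z/2)
x(2, -1) + (R(9) + Y(-5, -4))*(-54) = (½)*(-1)*2 + ((8 - 1*9) + 7*(-4))*(-54) = -1 + ((8 - 9) - 28)*(-54) = -1 + (-1 - 28)*(-54) = -1 - 29*(-54) = -1 + 1566 = 1565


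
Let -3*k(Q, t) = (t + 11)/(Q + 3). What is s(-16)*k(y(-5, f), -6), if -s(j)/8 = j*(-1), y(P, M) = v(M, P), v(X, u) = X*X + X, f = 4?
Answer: 640/69 ≈ 9.2754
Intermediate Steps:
v(X, u) = X + X² (v(X, u) = X² + X = X + X²)
y(P, M) = M*(1 + M)
k(Q, t) = -(11 + t)/(3*(3 + Q)) (k(Q, t) = -(t + 11)/(3*(Q + 3)) = -(11 + t)/(3*(3 + Q)))
s(j) = 8*j (s(j) = -8*j*(-1) = -(-8)*j = 8*j)
s(-16)*k(y(-5, f), -6) = (8*(-16))*((-11 - 1*(-6))/(3*(3 + 4*(1 + 4)))) = -128*(-11 + 6)/(3*(3 + 4*5)) = -128*(-5)/(3*(3 + 20)) = -128*(-5)/(3*23) = -128*(-5/69) = 640/69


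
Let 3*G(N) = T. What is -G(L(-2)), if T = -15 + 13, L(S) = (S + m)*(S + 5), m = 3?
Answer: ⅔ ≈ 0.66667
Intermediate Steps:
L(S) = (3 + S)*(5 + S) (L(S) = (S + 3)*(S + 5) = (3 + S)*(5 + S))
T = -2
G(N) = -⅔ (G(N) = (⅓)*(-2) = -⅔)
-G(L(-2)) = -1*(-⅔) = ⅔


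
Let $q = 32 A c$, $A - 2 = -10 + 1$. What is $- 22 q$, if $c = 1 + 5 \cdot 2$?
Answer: $54208$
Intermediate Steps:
$A = -7$ ($A = 2 + \left(-10 + 1\right) = 2 - 9 = -7$)
$c = 11$ ($c = 1 + 10 = 11$)
$q = -2464$ ($q = 32 \left(-7\right) 11 = \left(-224\right) 11 = -2464$)
$- 22 q = \left(-22\right) \left(-2464\right) = 54208$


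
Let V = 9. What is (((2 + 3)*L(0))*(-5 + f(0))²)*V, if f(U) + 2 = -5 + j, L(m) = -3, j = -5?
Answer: -39015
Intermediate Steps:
f(U) = -12 (f(U) = -2 + (-5 - 5) = -2 - 10 = -12)
(((2 + 3)*L(0))*(-5 + f(0))²)*V = (((2 + 3)*(-3))*(-5 - 12)²)*9 = ((5*(-3))*(-17)²)*9 = -15*289*9 = -4335*9 = -39015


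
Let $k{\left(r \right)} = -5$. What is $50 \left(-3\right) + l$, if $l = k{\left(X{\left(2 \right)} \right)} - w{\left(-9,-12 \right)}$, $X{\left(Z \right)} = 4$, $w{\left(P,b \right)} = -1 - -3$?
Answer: $-157$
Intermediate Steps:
$w{\left(P,b \right)} = 2$ ($w{\left(P,b \right)} = -1 + 3 = 2$)
$l = -7$ ($l = -5 - 2 = -7$)
$50 \left(-3\right) + l = 50 \left(-3\right) - 7 = -150 - 7 = -157$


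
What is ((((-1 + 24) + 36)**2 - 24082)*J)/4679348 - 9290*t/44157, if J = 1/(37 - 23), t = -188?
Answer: 16345019783869/413251939272 ≈ 39.552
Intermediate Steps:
J = 1/14 ≈ 0.071429
((((-1 + 24) + 36)**2 - 24082)*J)/4679348 - 9290*t/44157 = ((((-1 + 24) + 36)**2 - 24082)*(1/14))/4679348 - 9290*(-188)/44157 = (((23 + 36)**2 - 24082)*(1/14))*(1/4679348) + 1746520*(1/44157) = ((59**2 - 24082)*(1/14))*(1/4679348) + 1746520/44157 = ((3481 - 24082)*(1/14))*(1/4679348) + 1746520/44157 = -20601*1/14*(1/4679348) + 1746520/44157 = -2943/2*1/4679348 + 1746520/44157 = -2943/9358696 + 1746520/44157 = 16345019783869/413251939272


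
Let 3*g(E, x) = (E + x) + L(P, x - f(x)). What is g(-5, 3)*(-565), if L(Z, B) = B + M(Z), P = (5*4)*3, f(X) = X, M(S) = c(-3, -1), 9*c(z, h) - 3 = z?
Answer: 1130/3 ≈ 376.67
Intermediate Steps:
c(z, h) = 1/3 + z/9
M(S) = 0 (M(S) = 1/3 + (1/9)*(-3) = 1/3 - 1/3 = 0)
P = 60 (P = 20*3 = 60)
L(Z, B) = B (L(Z, B) = B + 0 = B)
g(E, x) = E/3 + x/3 (g(E, x) = ((E + x) + (x - x))/3 = ((E + x) + 0)/3 = (E + x)/3 = E/3 + x/3)
g(-5, 3)*(-565) = ((1/3)*(-5) + (1/3)*3)*(-565) = (-5/3 + 1)*(-565) = -2/3*(-565) = 1130/3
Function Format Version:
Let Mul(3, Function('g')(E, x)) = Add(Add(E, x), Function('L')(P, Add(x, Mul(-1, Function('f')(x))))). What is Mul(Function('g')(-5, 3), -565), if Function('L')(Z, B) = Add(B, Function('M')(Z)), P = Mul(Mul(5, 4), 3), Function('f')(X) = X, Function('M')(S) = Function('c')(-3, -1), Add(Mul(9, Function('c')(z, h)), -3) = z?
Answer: Rational(1130, 3) ≈ 376.67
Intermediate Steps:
Function('c')(z, h) = Add(Rational(1, 3), Mul(Rational(1, 9), z))
Function('M')(S) = 0 (Function('M')(S) = Add(Rational(1, 3), Mul(Rational(1, 9), -3)) = Add(Rational(1, 3), Rational(-1, 3)) = 0)
P = 60 (P = Mul(20, 3) = 60)
Function('L')(Z, B) = B (Function('L')(Z, B) = Add(B, 0) = B)
Function('g')(E, x) = Add(Mul(Rational(1, 3), E), Mul(Rational(1, 3), x)) (Function('g')(E, x) = Mul(Rational(1, 3), Add(Add(E, x), Add(x, Mul(-1, x)))) = Mul(Rational(1, 3), Add(Add(E, x), 0)) = Mul(Rational(1, 3), Add(E, x)) = Add(Mul(Rational(1, 3), E), Mul(Rational(1, 3), x)))
Mul(Function('g')(-5, 3), -565) = Mul(Add(Mul(Rational(1, 3), -5), Mul(Rational(1, 3), 3)), -565) = Mul(Add(Rational(-5, 3), 1), -565) = Mul(Rational(-2, 3), -565) = Rational(1130, 3)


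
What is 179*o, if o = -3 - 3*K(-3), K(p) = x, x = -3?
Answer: 1074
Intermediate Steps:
K(p) = -3
o = 6 (o = -3 - 3*(-3) = -3 + 9 = 6)
179*o = 179*6 = 1074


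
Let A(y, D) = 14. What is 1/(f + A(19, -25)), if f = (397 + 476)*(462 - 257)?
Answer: 1/178979 ≈ 5.5872e-6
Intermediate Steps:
f = 178965 (f = 873*205 = 178965)
1/(f + A(19, -25)) = 1/(178965 + 14) = 1/178979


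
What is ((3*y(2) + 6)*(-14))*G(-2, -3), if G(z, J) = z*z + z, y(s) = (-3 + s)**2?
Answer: -252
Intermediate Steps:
G(z, J) = z + z**2 (G(z, J) = z**2 + z = z + z**2)
((3*y(2) + 6)*(-14))*G(-2, -3) = ((3*(-3 + 2)**2 + 6)*(-14))*(-2*(1 - 2)) = ((3*(-1)**2 + 6)*(-14))*(-2*(-1)) = ((3*1 + 6)*(-14))*2 = ((3 + 6)*(-14))*2 = (9*(-14))*2 = -126*2 = -252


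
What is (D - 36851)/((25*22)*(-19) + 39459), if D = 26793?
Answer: -10058/29009 ≈ -0.34672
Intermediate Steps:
(D - 36851)/((25*22)*(-19) + 39459) = (26793 - 36851)/((25*22)*(-19) + 39459) = -10058/(550*(-19) + 39459) = -10058/(-10450 + 39459) = -10058/29009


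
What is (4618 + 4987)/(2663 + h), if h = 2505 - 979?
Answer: 9605/4189 ≈ 2.2929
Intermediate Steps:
h = 1526
(4618 + 4987)/(2663 + h) = (4618 + 4987)/(2663 + 1526) = 9605/4189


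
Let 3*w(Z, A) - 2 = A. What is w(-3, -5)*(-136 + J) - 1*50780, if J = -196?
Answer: -50448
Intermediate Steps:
w(Z, A) = ⅔ + A/3
w(-3, -5)*(-136 + J) - 1*50780 = (⅔ + (⅓)*(-5))*(-136 - 196) - 1*50780 = (⅔ - 5/3)*(-332) - 50780 = -1*(-332) - 50780 = 332 - 50780 = -50448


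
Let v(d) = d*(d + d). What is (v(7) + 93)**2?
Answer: 36481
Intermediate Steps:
v(d) = 2*d**2 (v(d) = d*(2*d) = 2*d**2)
(v(7) + 93)**2 = (2*7**2 + 93)**2 = (2*49 + 93)**2 = (98 + 93)**2 = 191**2 = 36481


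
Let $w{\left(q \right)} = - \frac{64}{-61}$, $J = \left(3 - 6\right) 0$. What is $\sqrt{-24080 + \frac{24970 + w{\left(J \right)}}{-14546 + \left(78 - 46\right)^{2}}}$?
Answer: $\frac{i \sqrt{4096107343128037}}{412421} \approx 155.18 i$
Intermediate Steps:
$J = 0$ ($J = \left(-3\right) 0 = 0$)
$w{\left(q \right)} = \frac{64}{61}$ ($w{\left(q \right)} = \left(-64\right) \left(- \frac{1}{61}\right) = \frac{64}{61}$)
$\sqrt{-24080 + \frac{24970 + w{\left(J \right)}}{-14546 + \left(78 - 46\right)^{2}}} = \sqrt{-24080 + \frac{24970 + \frac{64}{61}}{-14546 + \left(78 - 46\right)^{2}}} = \sqrt{-24080 + \frac{1523234}{61 \left(-14546 + 32^{2}\right)}} = \sqrt{-24080 + \frac{1523234}{61 \left(-14546 + 1024\right)}} = \sqrt{-24080 + \frac{1523234}{61 \left(-13522\right)}} = \sqrt{-24080 + \frac{1523234}{61} \left(- \frac{1}{13522}\right)} = \sqrt{-24080 - \frac{761617}{412421}} = \sqrt{- \frac{9931859297}{412421}} = \frac{i \sqrt{4096107343128037}}{412421}$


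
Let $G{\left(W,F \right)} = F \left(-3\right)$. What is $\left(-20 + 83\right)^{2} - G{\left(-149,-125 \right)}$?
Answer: $3594$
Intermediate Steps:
$G{\left(W,F \right)} = - 3 F$
$\left(-20 + 83\right)^{2} - G{\left(-149,-125 \right)} = \left(-20 + 83\right)^{2} - \left(-3\right) \left(-125\right) = 63^{2} - 375 = 3969 - 375 = 3594$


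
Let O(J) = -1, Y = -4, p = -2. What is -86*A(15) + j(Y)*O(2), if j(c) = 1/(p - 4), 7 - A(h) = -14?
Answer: -10835/6 ≈ -1805.8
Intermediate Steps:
A(h) = 21 (A(h) = 7 - 1*(-14) = 7 + 14 = 21)
j(c) = -⅙ (j(c) = 1/(-2 - 4) = 1/(-6) = -⅙)
-86*A(15) + j(Y)*O(2) = -86*21 - ⅙*(-1) = -1806 + ⅙ = -10835/6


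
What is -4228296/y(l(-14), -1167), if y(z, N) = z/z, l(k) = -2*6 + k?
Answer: -4228296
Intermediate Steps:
l(k) = -12 + k
y(z, N) = 1
-4228296/y(l(-14), -1167) = -4228296/1 = -4228296*1 = -4228296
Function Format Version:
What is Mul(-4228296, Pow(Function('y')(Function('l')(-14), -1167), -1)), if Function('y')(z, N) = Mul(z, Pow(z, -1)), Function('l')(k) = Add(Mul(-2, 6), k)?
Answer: -4228296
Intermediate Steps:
Function('l')(k) = Add(-12, k)
Function('y')(z, N) = 1
Mul(-4228296, Pow(Function('y')(Function('l')(-14), -1167), -1)) = Mul(-4228296, Pow(1, -1)) = Mul(-4228296, 1) = -4228296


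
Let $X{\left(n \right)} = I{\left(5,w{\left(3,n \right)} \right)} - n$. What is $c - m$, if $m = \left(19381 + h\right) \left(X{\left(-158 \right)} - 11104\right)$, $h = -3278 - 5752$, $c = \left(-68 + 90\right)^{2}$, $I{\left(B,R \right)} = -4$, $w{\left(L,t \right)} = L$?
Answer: $113343934$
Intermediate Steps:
$c = 484$ ($c = 22^{2} = 484$)
$h = -9030$
$X{\left(n \right)} = -4 - n$
$m = -113343450$ ($m = \left(19381 - 9030\right) \left(\left(-4 - -158\right) - 11104\right) = 10351 \left(\left(-4 + 158\right) - 11104\right) = 10351 \left(154 - 11104\right) = 10351 \left(-10950\right) = -113343450$)
$c - m = 484 - -113343450 = 484 + 113343450 = 113343934$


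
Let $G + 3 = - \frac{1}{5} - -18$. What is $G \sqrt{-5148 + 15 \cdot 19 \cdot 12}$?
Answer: $\frac{1776 i \sqrt{3}}{5} \approx 615.22 i$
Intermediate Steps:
$G = \frac{74}{5}$ ($G = -3 - - \frac{89}{5} = -3 + \left(\left(-1\right) \frac{1}{5} + 18\right) = -3 + \left(- \frac{1}{5} + 18\right) = -3 + \frac{89}{5} = \frac{74}{5} \approx 14.8$)
$G \sqrt{-5148 + 15 \cdot 19 \cdot 12} = \frac{74 \sqrt{-5148 + 15 \cdot 19 \cdot 12}}{5} = \frac{74 \sqrt{-5148 + 285 \cdot 12}}{5} = \frac{74 \sqrt{-5148 + 3420}}{5} = \frac{74 \sqrt{-1728}}{5} = \frac{74 \cdot 24 i \sqrt{3}}{5} = \frac{1776 i \sqrt{3}}{5}$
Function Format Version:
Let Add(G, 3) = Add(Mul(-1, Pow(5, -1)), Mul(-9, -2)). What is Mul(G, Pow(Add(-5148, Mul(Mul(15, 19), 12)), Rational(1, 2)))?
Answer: Mul(Rational(1776, 5), I, Pow(3, Rational(1, 2))) ≈ Mul(615.22, I)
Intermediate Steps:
G = Rational(74, 5) (G = Add(-3, Add(Mul(-1, Pow(5, -1)), Mul(-9, -2))) = Add(-3, Add(Mul(-1, Rational(1, 5)), 18)) = Add(-3, Add(Rational(-1, 5), 18)) = Add(-3, Rational(89, 5)) = Rational(74, 5) ≈ 14.800)
Mul(G, Pow(Add(-5148, Mul(Mul(15, 19), 12)), Rational(1, 2))) = Mul(Rational(74, 5), Pow(Add(-5148, Mul(Mul(15, 19), 12)), Rational(1, 2))) = Mul(Rational(74, 5), Pow(Add(-5148, Mul(285, 12)), Rational(1, 2))) = Mul(Rational(74, 5), Pow(Add(-5148, 3420), Rational(1, 2))) = Mul(Rational(74, 5), Pow(-1728, Rational(1, 2))) = Mul(Rational(74, 5), Mul(24, I, Pow(3, Rational(1, 2)))) = Mul(Rational(1776, 5), I, Pow(3, Rational(1, 2)))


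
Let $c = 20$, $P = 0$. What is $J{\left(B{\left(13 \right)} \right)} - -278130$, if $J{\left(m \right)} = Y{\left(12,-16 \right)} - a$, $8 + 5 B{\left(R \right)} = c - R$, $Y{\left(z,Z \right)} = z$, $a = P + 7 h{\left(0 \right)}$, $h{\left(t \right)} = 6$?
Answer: $278100$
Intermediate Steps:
$a = 42$ ($a = 0 + 7 \cdot 6 = 0 + 42 = 42$)
$B{\left(R \right)} = \frac{12}{5} - \frac{R}{5}$ ($B{\left(R \right)} = - \frac{8}{5} + \frac{20 - R}{5} = - \frac{8}{5} - \left(-4 + \frac{R}{5}\right) = \frac{12}{5} - \frac{R}{5}$)
$J{\left(m \right)} = -30$ ($J{\left(m \right)} = 12 - 42 = -30$)
$J{\left(B{\left(13 \right)} \right)} - -278130 = -30 - -278130 = -30 + 278130 = 278100$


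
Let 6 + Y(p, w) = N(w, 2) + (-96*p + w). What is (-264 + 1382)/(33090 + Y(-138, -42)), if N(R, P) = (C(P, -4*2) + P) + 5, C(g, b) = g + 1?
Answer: 559/23150 ≈ 0.024147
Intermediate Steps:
C(g, b) = 1 + g
N(R, P) = 6 + 2*P (N(R, P) = ((1 + P) + P) + 5 = (1 + 2*P) + 5 = 6 + 2*P)
Y(p, w) = 4 + w - 96*p (Y(p, w) = -6 + ((6 + 2*2) + (-96*p + w)) = -6 + ((6 + 4) + (w - 96*p)) = -6 + (10 + (w - 96*p)) = -6 + (10 + w - 96*p) = 4 + w - 96*p)
(-264 + 1382)/(33090 + Y(-138, -42)) = (-264 + 1382)/(33090 + (4 - 42 - 96*(-138))) = 1118/(33090 + (4 - 42 + 13248)) = 1118/(33090 + 13210) = 1118/46300 = 1118*(1/46300) = 559/23150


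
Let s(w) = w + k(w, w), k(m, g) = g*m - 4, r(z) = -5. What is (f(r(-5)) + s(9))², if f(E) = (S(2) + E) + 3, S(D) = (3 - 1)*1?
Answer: 7396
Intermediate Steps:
S(D) = 2 (S(D) = 2*1 = 2)
k(m, g) = -4 + g*m
s(w) = -4 + w + w² (s(w) = w + (-4 + w*w) = w + (-4 + w²) = -4 + w + w²)
f(E) = 5 + E (f(E) = (2 + E) + 3 = 5 + E)
(f(r(-5)) + s(9))² = ((5 - 5) + (-4 + 9 + 9²))² = (0 + (-4 + 9 + 81))² = (0 + 86)² = 86² = 7396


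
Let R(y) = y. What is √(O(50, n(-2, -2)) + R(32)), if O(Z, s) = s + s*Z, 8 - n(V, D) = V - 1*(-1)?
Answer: √491 ≈ 22.159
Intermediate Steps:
n(V, D) = 7 - V (n(V, D) = 8 - (V - 1*(-1)) = 8 - (V + 1) = 8 - (1 + V) = 8 + (-1 - V) = 7 - V)
O(Z, s) = s + Z*s
√(O(50, n(-2, -2)) + R(32)) = √((7 - 1*(-2))*(1 + 50) + 32) = √((7 + 2)*51 + 32) = √(9*51 + 32) = √(459 + 32) = √491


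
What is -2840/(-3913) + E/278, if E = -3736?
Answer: -6914724/543907 ≈ -12.713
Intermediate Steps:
-2840/(-3913) + E/278 = -2840/(-3913) - 3736/278 = -2840*(-1/3913) - 3736*1/278 = 2840/3913 - 1868/139 = -6914724/543907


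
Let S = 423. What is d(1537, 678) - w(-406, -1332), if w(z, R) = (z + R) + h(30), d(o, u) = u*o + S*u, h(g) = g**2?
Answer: 1329718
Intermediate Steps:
d(o, u) = 423*u + o*u (d(o, u) = u*o + 423*u = o*u + 423*u = 423*u + o*u)
w(z, R) = 900 + R + z (w(z, R) = (z + R) + 30**2 = (R + z) + 900 = 900 + R + z)
d(1537, 678) - w(-406, -1332) = 678*(423 + 1537) - (900 - 1332 - 406) = 678*1960 - 1*(-838) = 1328880 + 838 = 1329718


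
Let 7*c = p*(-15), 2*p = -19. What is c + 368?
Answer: 5437/14 ≈ 388.36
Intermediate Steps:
p = -19/2 (p = (½)*(-19) = -19/2 ≈ -9.5000)
c = 285/14 (c = (-19/2*(-15))/7 = (⅐)*(285/2) = 285/14 ≈ 20.357)
c + 368 = 285/14 + 368 = 5437/14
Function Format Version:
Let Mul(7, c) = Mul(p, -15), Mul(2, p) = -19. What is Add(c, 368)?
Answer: Rational(5437, 14) ≈ 388.36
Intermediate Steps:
p = Rational(-19, 2) (p = Mul(Rational(1, 2), -19) = Rational(-19, 2) ≈ -9.5000)
c = Rational(285, 14) (c = Mul(Rational(1, 7), Mul(Rational(-19, 2), -15)) = Mul(Rational(1, 7), Rational(285, 2)) = Rational(285, 14) ≈ 20.357)
Add(c, 368) = Add(Rational(285, 14), 368) = Rational(5437, 14)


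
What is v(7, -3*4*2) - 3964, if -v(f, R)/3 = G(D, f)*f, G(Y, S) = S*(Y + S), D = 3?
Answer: -5434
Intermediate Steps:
G(Y, S) = S*(S + Y)
v(f, R) = -3*f²*(3 + f) (v(f, R) = -3*f*(f + 3)*f = -3*f*(3 + f)*f = -3*f²*(3 + f))
v(7, -3*4*2) - 3964 = 3*7²*(-3 - 1*7) - 3964 = 3*49*(-3 - 7) - 3964 = 3*49*(-10) - 3964 = -1470 - 3964 = -5434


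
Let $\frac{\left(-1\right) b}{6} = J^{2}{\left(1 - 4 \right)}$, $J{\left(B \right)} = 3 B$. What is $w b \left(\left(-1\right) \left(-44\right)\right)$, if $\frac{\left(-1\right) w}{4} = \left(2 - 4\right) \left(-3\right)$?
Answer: $513216$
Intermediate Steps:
$b = -486$ ($b = - 6 \left(3 \left(1 - 4\right)\right)^{2} = - 6 \left(3 \left(-3\right)\right)^{2} = - 6 \left(-9\right)^{2} = \left(-6\right) 81 = -486$)
$w = -24$ ($w = - 4 \left(2 - 4\right) \left(-3\right) = - 4 \left(\left(-2\right) \left(-3\right)\right) = \left(-4\right) 6 = -24$)
$w b \left(\left(-1\right) \left(-44\right)\right) = \left(-24\right) \left(-486\right) \left(\left(-1\right) \left(-44\right)\right) = 11664 \cdot 44 = 513216$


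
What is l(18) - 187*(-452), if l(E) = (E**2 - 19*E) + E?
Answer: 84524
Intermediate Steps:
l(E) = E**2 - 18*E
l(18) - 187*(-452) = 18*(-18 + 18) - 187*(-452) = 18*0 + 84524 = 0 + 84524 = 84524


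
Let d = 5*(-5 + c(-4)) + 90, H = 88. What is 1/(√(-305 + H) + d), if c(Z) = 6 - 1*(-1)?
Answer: 100/10217 - I*√217/10217 ≈ 0.0097876 - 0.0014418*I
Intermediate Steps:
c(Z) = 7 (c(Z) = 6 + 1 = 7)
d = 100 (d = 5*(-5 + 7) + 90 = 5*2 + 90 = 10 + 90 = 100)
1/(√(-305 + H) + d) = 1/(√(-305 + 88) + 100) = 1/(√(-217) + 100) = 1/(I*√217 + 100) = 1/(100 + I*√217)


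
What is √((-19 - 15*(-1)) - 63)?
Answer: I*√67 ≈ 8.1853*I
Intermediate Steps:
√((-19 - 15*(-1)) - 63) = √((-19 + 15) - 63) = √(-4 - 63) = √(-67) = I*√67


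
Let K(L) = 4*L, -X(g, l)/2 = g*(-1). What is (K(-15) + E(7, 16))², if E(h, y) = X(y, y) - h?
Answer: 1225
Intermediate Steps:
X(g, l) = 2*g (X(g, l) = -2*g*(-1) = -(-2)*g = 2*g)
E(h, y) = -h + 2*y (E(h, y) = 2*y - h = -h + 2*y)
(K(-15) + E(7, 16))² = (4*(-15) + (-1*7 + 2*16))² = (-60 + (-7 + 32))² = (-60 + 25)² = (-35)² = 1225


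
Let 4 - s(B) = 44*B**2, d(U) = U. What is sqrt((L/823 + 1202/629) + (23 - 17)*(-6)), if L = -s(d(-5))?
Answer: I*sqrt(8778277067794)/517667 ≈ 5.7234*I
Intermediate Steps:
s(B) = 4 - 44*B**2
L = 1096 (L = -(4 - 44*(-5)**2) = -(4 - 44*25) = -(4 - 1100) = -1*(-1096) = 1096)
sqrt((L/823 + 1202/629) + (23 - 17)*(-6)) = sqrt((1096/823 + 1202/629) + (23 - 17)*(-6)) = sqrt((1096*(1/823) + 1202*(1/629)) + 6*(-6)) = sqrt((1096/823 + 1202/629) - 36) = sqrt(1678630/517667 - 36) = sqrt(-16957382/517667) = I*sqrt(8778277067794)/517667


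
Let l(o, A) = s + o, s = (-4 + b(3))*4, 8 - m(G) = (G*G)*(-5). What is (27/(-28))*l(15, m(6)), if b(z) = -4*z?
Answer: 189/4 ≈ 47.250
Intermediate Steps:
m(G) = 8 + 5*G² (m(G) = 8 - G*G*(-5) = 8 - G²*(-5) = 8 - (-5)*G² = 8 + 5*G²)
s = -64 (s = (-4 - 4*3)*4 = (-4 - 12)*4 = -16*4 = -64)
l(o, A) = -64 + o
(27/(-28))*l(15, m(6)) = (27/(-28))*(-64 + 15) = (27*(-1/28))*(-49) = -27/28*(-49) = 189/4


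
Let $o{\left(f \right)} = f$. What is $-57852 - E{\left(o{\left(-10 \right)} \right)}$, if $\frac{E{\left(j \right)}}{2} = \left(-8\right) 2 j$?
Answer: $-58172$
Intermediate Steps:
$E{\left(j \right)} = - 32 j$ ($E{\left(j \right)} = 2 \left(-8\right) 2 j = 2 \left(- 16 j\right) = - 32 j$)
$-57852 - E{\left(o{\left(-10 \right)} \right)} = -57852 - \left(-32\right) \left(-10\right) = -57852 - 320 = -58172$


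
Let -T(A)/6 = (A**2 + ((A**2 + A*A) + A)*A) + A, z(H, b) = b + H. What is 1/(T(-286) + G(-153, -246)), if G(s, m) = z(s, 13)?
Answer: 1/279743896 ≈ 3.5747e-9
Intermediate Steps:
z(H, b) = H + b
T(A) = -6*A - 6*A**2 - 6*A*(A + 2*A**2) (T(A) = -6*((A**2 + ((A**2 + A*A) + A)*A) + A) = -6*((A**2 + ((A**2 + A**2) + A)*A) + A) = -6*((A**2 + (2*A**2 + A)*A) + A) = -6*((A**2 + (A + 2*A**2)*A) + A) = -6*((A**2 + A*(A + 2*A**2)) + A) = -6*(A + A**2 + A*(A + 2*A**2)) = -6*A - 6*A**2 - 6*A*(A + 2*A**2))
G(s, m) = 13 + s (G(s, m) = s + 13 = 13 + s)
1/(T(-286) + G(-153, -246)) = 1/(-6*(-286)*(1 + 2*(-286) + 2*(-286)**2) + (13 - 153)) = 1/(-6*(-286)*(1 - 572 + 2*81796) - 140) = 1/(-6*(-286)*(1 - 572 + 163592) - 140) = 1/(-6*(-286)*163021 - 140) = 1/(279744036 - 140) = 1/279743896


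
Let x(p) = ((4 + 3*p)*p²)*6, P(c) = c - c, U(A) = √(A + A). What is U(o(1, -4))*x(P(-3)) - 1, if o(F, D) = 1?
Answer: -1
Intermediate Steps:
U(A) = √2*√A (U(A) = √(2*A) = √2*√A)
P(c) = 0
x(p) = 6*p²*(4 + 3*p) (x(p) = (p²*(4 + 3*p))*6 = 6*p²*(4 + 3*p))
U(o(1, -4))*x(P(-3)) - 1 = (√2*√1)*(0²*(24 + 18*0)) - 1 = (√2*1)*(0*(24 + 0)) - 1 = √2*(0*24) - 1 = √2*0 - 1 = 0 - 1 = -1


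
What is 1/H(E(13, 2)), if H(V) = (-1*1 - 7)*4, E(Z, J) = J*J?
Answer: -1/32 ≈ -0.031250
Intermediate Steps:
E(Z, J) = J**2
H(V) = -32 (H(V) = (-1 - 7)*4 = -8*4 = -32)
1/H(E(13, 2)) = 1/(-32) = -1/32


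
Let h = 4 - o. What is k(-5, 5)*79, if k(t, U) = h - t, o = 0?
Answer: 711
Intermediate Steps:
h = 4 (h = 4 - 1*0 = 4 + 0 = 4)
k(t, U) = 4 - t
k(-5, 5)*79 = (4 - 1*(-5))*79 = (4 + 5)*79 = 9*79 = 711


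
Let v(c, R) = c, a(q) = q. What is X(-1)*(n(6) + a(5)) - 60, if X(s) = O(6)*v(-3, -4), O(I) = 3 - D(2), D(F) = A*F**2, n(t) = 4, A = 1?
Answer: -33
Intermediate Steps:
D(F) = F**2 (D(F) = 1*F**2 = F**2)
O(I) = -1 (O(I) = 3 - 1*2**2 = 3 - 1*4 = 3 - 4 = -1)
X(s) = 3 (X(s) = -1*(-3) = 3)
X(-1)*(n(6) + a(5)) - 60 = 3*(4 + 5) - 60 = 3*9 - 60 = 27 - 60 = -33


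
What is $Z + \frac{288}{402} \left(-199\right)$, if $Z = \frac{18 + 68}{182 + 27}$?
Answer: $- \frac{1990606}{14003} \approx -142.16$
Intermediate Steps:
$Z = \frac{86}{209} \approx 0.41148$
$Z + \frac{288}{402} \left(-199\right) = \frac{86}{209} + \frac{288}{402} \left(-199\right) = \frac{86}{209} + 288 \cdot \frac{1}{402} \left(-199\right) = \frac{86}{209} + \frac{48}{67} \left(-199\right) = \frac{86}{209} - \frac{9552}{67} = - \frac{1990606}{14003}$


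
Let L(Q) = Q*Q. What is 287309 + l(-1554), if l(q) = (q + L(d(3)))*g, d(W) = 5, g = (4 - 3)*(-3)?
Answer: 291896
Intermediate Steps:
g = -3 (g = 1*(-3) = -3)
L(Q) = Q**2
l(q) = -75 - 3*q (l(q) = (q + 5**2)*(-3) = (q + 25)*(-3) = (25 + q)*(-3) = -75 - 3*q)
287309 + l(-1554) = 287309 + (-75 - 3*(-1554)) = 287309 + (-75 + 4662) = 287309 + 4587 = 291896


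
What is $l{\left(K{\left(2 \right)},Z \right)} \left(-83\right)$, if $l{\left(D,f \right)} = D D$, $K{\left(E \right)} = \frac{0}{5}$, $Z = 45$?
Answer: $0$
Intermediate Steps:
$K{\left(E \right)} = 0$ ($K{\left(E \right)} = 0 \cdot \frac{1}{5} = 0$)
$l{\left(D,f \right)} = D^{2}$
$l{\left(K{\left(2 \right)},Z \right)} \left(-83\right) = 0^{2} \left(-83\right) = 0 \left(-83\right) = 0$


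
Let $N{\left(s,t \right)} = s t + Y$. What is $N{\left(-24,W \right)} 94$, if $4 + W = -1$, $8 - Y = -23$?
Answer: $14194$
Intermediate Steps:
$Y = 31$ ($Y = 8 - -23 = 8 + 23 = 31$)
$W = -5$ ($W = -4 - 1 = -5$)
$N{\left(s,t \right)} = 31 + s t$ ($N{\left(s,t \right)} = s t + 31 = 31 + s t$)
$N{\left(-24,W \right)} 94 = \left(31 - -120\right) 94 = \left(31 + 120\right) 94 = 151 \cdot 94 = 14194$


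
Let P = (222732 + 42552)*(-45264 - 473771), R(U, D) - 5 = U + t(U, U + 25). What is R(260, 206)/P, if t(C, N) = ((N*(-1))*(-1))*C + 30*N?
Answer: -16583/27538336188 ≈ -6.0218e-7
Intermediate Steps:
t(C, N) = 30*N + C*N (t(C, N) = (-N*(-1))*C + 30*N = N*C + 30*N = C*N + 30*N = 30*N + C*N)
R(U, D) = 5 + U + (25 + U)*(30 + U) (R(U, D) = 5 + (U + (U + 25)*(30 + U)) = 5 + (U + (25 + U)*(30 + U)) = 5 + U + (25 + U)*(30 + U))
P = -137691680940 (P = 265284*(-519035) = -137691680940)
R(260, 206)/P = (755 + 260² + 56*260)/(-137691680940) = (755 + 67600 + 14560)*(-1/137691680940) = 82915*(-1/137691680940) = -16583/27538336188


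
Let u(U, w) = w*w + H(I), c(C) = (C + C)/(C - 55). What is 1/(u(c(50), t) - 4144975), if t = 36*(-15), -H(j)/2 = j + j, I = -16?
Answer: -1/3853311 ≈ -2.5952e-7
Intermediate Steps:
H(j) = -4*j (H(j) = -2*(j + j) = -4*j)
t = -540
c(C) = 2*C/(-55 + C) (c(C) = (2*C)/(-55 + C) = 2*C/(-55 + C))
u(U, w) = 64 + w**2 (u(U, w) = w*w - 4*(-16) = w**2 + 64 = 64 + w**2)
1/(u(c(50), t) - 4144975) = 1/((64 + (-540)**2) - 4144975) = 1/((64 + 291600) - 4144975) = 1/(291664 - 4144975) = 1/(-3853311) = -1/3853311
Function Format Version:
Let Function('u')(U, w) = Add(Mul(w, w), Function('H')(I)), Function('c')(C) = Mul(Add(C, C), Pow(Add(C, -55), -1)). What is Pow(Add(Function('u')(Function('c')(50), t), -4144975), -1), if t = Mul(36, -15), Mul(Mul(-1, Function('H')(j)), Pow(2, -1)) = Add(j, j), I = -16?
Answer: Rational(-1, 3853311) ≈ -2.5952e-7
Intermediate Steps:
Function('H')(j) = Mul(-4, j) (Function('H')(j) = Mul(-2, Add(j, j)) = Mul(-2, Mul(2, j)) = Mul(-4, j))
t = -540
Function('c')(C) = Mul(2, C, Pow(Add(-55, C), -1)) (Function('c')(C) = Mul(Mul(2, C), Pow(Add(-55, C), -1)) = Mul(2, C, Pow(Add(-55, C), -1)))
Function('u')(U, w) = Add(64, Pow(w, 2)) (Function('u')(U, w) = Add(Mul(w, w), Mul(-4, -16)) = Add(Pow(w, 2), 64) = Add(64, Pow(w, 2)))
Pow(Add(Function('u')(Function('c')(50), t), -4144975), -1) = Pow(Add(Add(64, Pow(-540, 2)), -4144975), -1) = Pow(Add(Add(64, 291600), -4144975), -1) = Pow(Add(291664, -4144975), -1) = Pow(-3853311, -1) = Rational(-1, 3853311)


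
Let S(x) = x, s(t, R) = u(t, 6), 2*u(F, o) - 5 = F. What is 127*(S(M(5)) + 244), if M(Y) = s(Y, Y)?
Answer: 31623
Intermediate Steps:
u(F, o) = 5/2 + F/2
s(t, R) = 5/2 + t/2
M(Y) = 5/2 + Y/2
127*(S(M(5)) + 244) = 127*((5/2 + (½)*5) + 244) = 127*((5/2 + 5/2) + 244) = 127*(5 + 244) = 127*249 = 31623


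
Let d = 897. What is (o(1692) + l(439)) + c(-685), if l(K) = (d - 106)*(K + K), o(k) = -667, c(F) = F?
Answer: 693146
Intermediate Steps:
l(K) = 1582*K (l(K) = (897 - 106)*(K + K) = 791*(2*K) = 1582*K)
(o(1692) + l(439)) + c(-685) = (-667 + 1582*439) - 685 = (-667 + 694498) - 685 = 693831 - 685 = 693146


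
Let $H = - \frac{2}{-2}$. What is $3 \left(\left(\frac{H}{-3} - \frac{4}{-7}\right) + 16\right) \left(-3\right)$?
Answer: $- \frac{1023}{7} \approx -146.14$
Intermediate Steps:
$H = 1$ ($H = \left(-2\right) \left(- \frac{1}{2}\right) = 1$)
$3 \left(\left(\frac{H}{-3} - \frac{4}{-7}\right) + 16\right) \left(-3\right) = 3 \left(\left(1 \frac{1}{-3} - \frac{4}{-7}\right) + 16\right) \left(-3\right) = 3 \left(\left(1 \left(- \frac{1}{3}\right) - - \frac{4}{7}\right) + 16\right) \left(-3\right) = 3 \left(\left(- \frac{1}{3} + \frac{4}{7}\right) + 16\right) \left(-3\right) = 3 \left(\frac{5}{21} + 16\right) \left(-3\right) = 3 \cdot \frac{341}{21} \left(-3\right) = \frac{341}{7} \left(-3\right) = - \frac{1023}{7}$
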